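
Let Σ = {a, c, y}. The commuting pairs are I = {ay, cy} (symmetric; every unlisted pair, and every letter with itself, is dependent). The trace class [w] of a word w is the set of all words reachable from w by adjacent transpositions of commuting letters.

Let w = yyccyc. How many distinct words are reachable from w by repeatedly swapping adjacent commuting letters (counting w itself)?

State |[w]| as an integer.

piece 0:y — minimal
piece 1:y rests on {0:y}
piece 2:c — minimal
piece 3:c rests on {2:c}
piece 4:y rests on {1:y}
piece 5:c rests on {3:c}
minimal pieces: {0:y, 2:c}
ways to finish when only these pieces remain (= sum over removing one remaining piece with nothing left below it):
  1 left: {4}→1  {5}→1
  2 left: {1,4}→1  {3,5}→1  {4,5}→2
  3 left: {0,1,4}→1  {1,4,5}→3  {2,3,5}→1  {3,4,5}→3
  4 left: {0,1,4,5}→4  {1,3,4,5}→6  {2,3,4,5}→4
  placing 0:y first → 10 extensions
  placing 2:c first → 10 extensions
total linear extensions = 20

20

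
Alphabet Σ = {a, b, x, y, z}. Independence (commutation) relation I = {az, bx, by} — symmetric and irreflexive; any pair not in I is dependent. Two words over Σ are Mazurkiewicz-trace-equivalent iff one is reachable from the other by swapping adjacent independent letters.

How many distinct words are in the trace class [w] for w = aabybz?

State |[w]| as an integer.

drop 0:a onto floor
drop 1:a onto {0:a}
drop 2:b onto {1:a}
drop 3:y onto {1:a}
drop 4:b onto {2:b}
drop 5:z onto {3:y, 4:b}
ground layer = {0:a}
drop-orders for the pieces not yet dropped (sum over which currently-grounded one goes next):
  1 to go: {5} 1
  2 to go: {3,5} 1  {4,5} 1
  3 to go: {2,4,5} 1  {3,4,5} 2
  4 to go: {2,3,4,5} 3
  if 0:a drops first: 3 orders

3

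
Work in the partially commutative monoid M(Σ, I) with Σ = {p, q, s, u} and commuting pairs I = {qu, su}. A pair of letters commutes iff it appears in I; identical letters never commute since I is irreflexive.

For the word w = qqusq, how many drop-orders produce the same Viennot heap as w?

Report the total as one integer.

5

#0=q has no predecessor
#1=q depends on [0:q]
#2=u has no predecessor
#3=s depends on [1:q]
#4=q depends on [3:s]
sources: [0:q, 2:u]
N(rest) = Σ N(rest − s) over sources s of rest; N(one piece) = 1:
  size 1 → [2]=1  [4]=1
  size 2 → [2,4]=2  [3,4]=1
  size 3 → [1,3,4]=1  [2,3,4]=3
  first=0(q) contributes 4
  first=2(u) contributes 1
|[w]| = 5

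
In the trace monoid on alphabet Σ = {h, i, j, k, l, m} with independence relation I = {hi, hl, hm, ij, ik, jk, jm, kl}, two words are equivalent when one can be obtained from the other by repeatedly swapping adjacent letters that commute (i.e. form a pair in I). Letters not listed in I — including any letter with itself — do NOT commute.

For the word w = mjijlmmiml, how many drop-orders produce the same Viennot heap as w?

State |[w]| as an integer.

piece 0:m — minimal
piece 1:j — minimal
piece 2:i rests on {0:m}
piece 3:j rests on {1:j}
piece 4:l rests on {2:i, 3:j}
piece 5:m rests on {4:l}
piece 6:m rests on {5:m}
piece 7:i rests on {6:m}
piece 8:m rests on {7:i}
piece 9:l rests on {8:m}
minimal pieces: {0:m, 1:j}
ways to finish when only these pieces remain (= sum over removing one remaining piece with nothing left below it):
  1 left: {9}→1
  2 left: {8,9}→1
  3 left: {7,8,9}→1
  4 left: {6,7,8,9}→1
  5 left: {5,6,7,8,9}→1
  6 left: {4,5,6,7,8,9}→1
  7 left: {2,4,5,6,7,8,9}→1  {3,4,5,6,7,8,9}→1
  8 left: {0,2,4,5,6,7,8,9}→1  {1,3,4,5,6,7,8,9}→1  {2,3,4,5,6,7,8,9}→2
  placing 0:m first → 3 extensions
  placing 1:j first → 3 extensions
total linear extensions = 6

6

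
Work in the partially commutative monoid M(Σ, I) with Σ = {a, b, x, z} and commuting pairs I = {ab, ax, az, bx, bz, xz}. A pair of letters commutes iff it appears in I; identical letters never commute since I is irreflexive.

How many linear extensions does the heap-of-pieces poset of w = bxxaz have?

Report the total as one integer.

0(b) covers ∅
1(x) covers ∅
2(x) covers 1:x
3(a) covers ∅
4(z) covers ∅
floor of heap: 0:b, 1:x, 3:a, 4:z
completions by unplaced set U, small U first (add the entries for U minus each lowest piece of U):
  |U|=1: {0}:1  {2}:1  {3}:1  {4}:1
  |U|=2: {0,2}:2  {0,3}:2  {0,4}:2  {1,2}:1  {2,3}:2  {2,4}:2  {3,4}:2
  |U|=3: {0,1,2}:3  {0,2,3}:6  {0,2,4}:6  {0,3,4}:6  {1,2,3}:3  {1,2,4}:3  {2,3,4}:6
  start at 0(b): 12
  start at 1(x): 24
  start at 3(a): 12
  start at 4(z): 12
sum over floor = 60

60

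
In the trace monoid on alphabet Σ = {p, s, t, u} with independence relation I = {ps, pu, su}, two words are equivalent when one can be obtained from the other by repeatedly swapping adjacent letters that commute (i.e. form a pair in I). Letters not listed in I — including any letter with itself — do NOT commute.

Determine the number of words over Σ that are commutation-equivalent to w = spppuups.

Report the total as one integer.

drop 0:s onto floor
drop 1:p onto floor
drop 2:p onto {1:p}
drop 3:p onto {2:p}
drop 4:u onto floor
drop 5:u onto {4:u}
drop 6:p onto {3:p}
drop 7:s onto {0:s}
ground layer = {0:s, 1:p, 4:u}
drop-orders for the pieces not yet dropped (sum over which currently-grounded one goes next):
  1 to go: {5} 1  {6} 1  {7} 1
  2 to go: {0,7} 1  {3,6} 1  {4,5} 1  {5,6} 2  {5,7} 2  {6,7} 2
  3 to go: {0,5,7} 3  {0,6,7} 3  {2,3,6} 1  {3,5,6} 3  {3,6,7} 3  {4,5,6} 3  {4,5,7} 3  {5,6,7} 6
  4 to go: {0,3,6,7} 6  {0,4,5,7} 6  {0,5,6,7} 12  {1,2,3,6} 1  {2,3,5,6} 4  {2,3,6,7} 4  {3,4,5,6} 6  {3,5,6,7} 12  {4,5,6,7} 12
  5 to go: {0,2,3,6,7} 10  {0,3,5,6,7} 30  {0,4,5,6,7} 30  {1,2,3,5,6} 5  {1,2,3,6,7} 5  {2,3,4,5,6} 10  {2,3,5,6,7} 20  {3,4,5,6,7} 30
  6 to go: {0,1,2,3,6,7} 15  {0,2,3,5,6,7} 60  {0,3,4,5,6,7} 90  {1,2,3,4,5,6} 15  {1,2,3,5,6,7} 30  {2,3,4,5,6,7} 60
  if 0:s drops first: 105 orders
  if 1:p drops first: 210 orders
  if 4:u drops first: 105 orders
heap linearizations: 420

420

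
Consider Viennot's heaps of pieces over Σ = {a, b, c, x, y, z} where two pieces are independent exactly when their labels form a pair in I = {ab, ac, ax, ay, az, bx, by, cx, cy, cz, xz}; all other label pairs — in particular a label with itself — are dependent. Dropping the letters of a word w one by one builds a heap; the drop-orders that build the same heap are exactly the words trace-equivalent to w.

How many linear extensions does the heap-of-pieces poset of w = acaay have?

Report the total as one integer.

0(a) covers ∅
1(c) covers ∅
2(a) covers 0:a
3(a) covers 2:a
4(y) covers ∅
floor of heap: 0:a, 1:c, 4:y
completions by unplaced set U, small U first (add the entries for U minus each lowest piece of U):
  |U|=1: {1}:1  {3}:1  {4}:1
  |U|=2: {1,3}:2  {1,4}:2  {2,3}:1  {3,4}:2
  |U|=3: {0,2,3}:1  {1,2,3}:3  {1,3,4}:6  {2,3,4}:3
  start at 0(a): 12
  start at 1(c): 4
  start at 4(y): 4
sum over floor = 20

20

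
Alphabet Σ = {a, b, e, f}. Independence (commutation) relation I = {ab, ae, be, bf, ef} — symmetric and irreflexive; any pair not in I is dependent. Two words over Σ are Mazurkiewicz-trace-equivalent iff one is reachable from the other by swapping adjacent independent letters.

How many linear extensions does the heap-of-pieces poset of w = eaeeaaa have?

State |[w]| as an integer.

35

0(e) covers ∅
1(a) covers ∅
2(e) covers 0:e
3(e) covers 2:e
4(a) covers 1:a
5(a) covers 4:a
6(a) covers 5:a
floor of heap: 0:e, 1:a
completions by unplaced set U, small U first (add the entries for U minus each lowest piece of U):
  |U|=1: {3}:1  {6}:1
  |U|=2: {2,3}:1  {3,6}:2  {5,6}:1
  |U|=3: {0,2,3}:1  {2,3,6}:3  {3,5,6}:3  {4,5,6}:1
  |U|=4: {0,2,3,6}:4  {1,4,5,6}:1  {2,3,5,6}:6  {3,4,5,6}:4
  |U|=5: {0,2,3,5,6}:10  {1,3,4,5,6}:5  {2,3,4,5,6}:10
  start at 0(e): 15
  start at 1(a): 20
sum over floor = 35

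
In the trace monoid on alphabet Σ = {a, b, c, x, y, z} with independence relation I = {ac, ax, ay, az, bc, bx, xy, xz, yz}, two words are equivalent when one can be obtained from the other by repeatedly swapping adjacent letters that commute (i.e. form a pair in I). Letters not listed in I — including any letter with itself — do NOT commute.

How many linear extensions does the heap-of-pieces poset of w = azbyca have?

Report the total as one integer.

6

0(a) covers ∅
1(z) covers ∅
2(b) covers 0:a, 1:z
3(y) covers 2:b
4(c) covers 3:y
5(a) covers 2:b
floor of heap: 0:a, 1:z
completions by unplaced set U, small U first (add the entries for U minus each lowest piece of U):
  |U|=1: {4}:1  {5}:1
  |U|=2: {3,4}:1  {4,5}:2
  |U|=3: {3,4,5}:3
  |U|=4: {2,3,4,5}:3
  start at 0(a): 3
  start at 1(z): 3
sum over floor = 6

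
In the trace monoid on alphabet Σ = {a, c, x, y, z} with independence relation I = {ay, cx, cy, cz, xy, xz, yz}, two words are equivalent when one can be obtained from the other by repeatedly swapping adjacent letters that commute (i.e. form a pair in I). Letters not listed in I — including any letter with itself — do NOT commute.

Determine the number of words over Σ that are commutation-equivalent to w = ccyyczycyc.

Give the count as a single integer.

drop 0:c onto floor
drop 1:c onto {0:c}
drop 2:y onto floor
drop 3:y onto {2:y}
drop 4:c onto {1:c}
drop 5:z onto floor
drop 6:y onto {3:y}
drop 7:c onto {4:c}
drop 8:y onto {6:y}
drop 9:c onto {7:c}
ground layer = {0:c, 2:y, 5:z}
drop-orders for the pieces not yet dropped (sum over which currently-grounded one goes next):
  1 to go: {5} 1  {8} 1  {9} 1
  2 to go: {5,8} 2  {5,9} 2  {6,8} 1  {7,9} 1  {8,9} 2
  3 to go: {3,6,8} 1  {4,7,9} 1  {5,6,8} 3  {5,7,9} 3  {5,8,9} 6  {6,8,9} 3  {7,8,9} 3
  4 to go: {1,4,7,9} 1  {2,3,6,8} 1  {3,5,6,8} 4  {3,6,8,9} 4  {4,5,7,9} 4  {4,7,8,9} 4  {5,6,8,9} 12  {5,7,8,9} 12  {6,7,8,9} 6
  5 to go: {0,1,4,7,9} 1  {1,4,5,7,9} 5  {1,4,7,8,9} 5  {2,3,5,6,8} 5  {2,3,6,8,9} 5  {3,5,6,8,9} 20  {3,6,7,8,9} 10  {4,5,7,8,9} 20  {4,6,7,8,9} 10  {5,6,7,8,9} 30
  6 to go: {0,1,4,5,7,9} 6  {0,1,4,7,8,9} 6  {1,4,5,7,8,9} 30  {1,4,6,7,8,9} 15  {2,3,5,6,8,9} 30  {2,3,6,7,8,9} 15  {3,4,6,7,8,9} 20  {3,5,6,7,8,9} 60  {4,5,6,7,8,9} 60
  7 to go: {0,1,4,5,7,8,9} 42  {0,1,4,6,7,8,9} 21  {1,3,4,6,7,8,9} 35  {1,4,5,6,7,8,9} 105  {2,3,4,6,7,8,9} 35  {2,3,5,6,7,8,9} 105  {3,4,5,6,7,8,9} 140
  8 to go: {0,1,3,4,6,7,8,9} 56  {0,1,4,5,6,7,8,9} 168  {1,2,3,4,6,7,8,9} 70  {1,3,4,5,6,7,8,9} 280  {2,3,4,5,6,7,8,9} 280
  if 0:c drops first: 630 orders
  if 2:y drops first: 504 orders
  if 5:z drops first: 126 orders
heap linearizations: 1260

1260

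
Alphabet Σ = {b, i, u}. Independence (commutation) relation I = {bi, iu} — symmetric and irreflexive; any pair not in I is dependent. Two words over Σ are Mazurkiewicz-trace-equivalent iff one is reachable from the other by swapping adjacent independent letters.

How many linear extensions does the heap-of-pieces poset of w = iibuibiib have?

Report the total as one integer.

drop 0:i onto floor
drop 1:i onto {0:i}
drop 2:b onto floor
drop 3:u onto {2:b}
drop 4:i onto {1:i}
drop 5:b onto {3:u}
drop 6:i onto {4:i}
drop 7:i onto {6:i}
drop 8:b onto {5:b}
ground layer = {0:i, 2:b}
drop-orders for the pieces not yet dropped (sum over which currently-grounded one goes next):
  1 to go: {7} 1  {8} 1
  2 to go: {5,8} 1  {6,7} 1  {7,8} 2
  3 to go: {3,5,8} 1  {4,6,7} 1  {5,7,8} 3  {6,7,8} 3
  4 to go: {1,4,6,7} 1  {2,3,5,8} 1  {3,5,7,8} 4  {4,6,7,8} 4  {5,6,7,8} 6
  5 to go: {0,1,4,6,7} 1  {1,4,6,7,8} 5  {2,3,5,7,8} 5  {3,5,6,7,8} 10  {4,5,6,7,8} 10
  6 to go: {0,1,4,6,7,8} 6  {1,4,5,6,7,8} 15  {2,3,5,6,7,8} 15  {3,4,5,6,7,8} 20
  7 to go: {0,1,4,5,6,7,8} 21  {1,3,4,5,6,7,8} 35  {2,3,4,5,6,7,8} 35
  if 0:i drops first: 70 orders
  if 2:b drops first: 56 orders
heap linearizations: 126

126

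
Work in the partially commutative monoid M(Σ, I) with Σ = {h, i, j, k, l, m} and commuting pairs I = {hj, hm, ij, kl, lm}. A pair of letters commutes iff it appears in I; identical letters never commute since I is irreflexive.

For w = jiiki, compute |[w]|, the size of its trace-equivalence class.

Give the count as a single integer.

3

piece 0:j — minimal
piece 1:i — minimal
piece 2:i rests on {1:i}
piece 3:k rests on {0:j, 2:i}
piece 4:i rests on {3:k}
minimal pieces: {0:j, 1:i}
ways to finish when only these pieces remain (= sum over removing one remaining piece with nothing left below it):
  1 left: {4}→1
  2 left: {3,4}→1
  3 left: {0,3,4}→1  {2,3,4}→1
  placing 0:j first → 1 extensions
  placing 1:i first → 2 extensions
total linear extensions = 3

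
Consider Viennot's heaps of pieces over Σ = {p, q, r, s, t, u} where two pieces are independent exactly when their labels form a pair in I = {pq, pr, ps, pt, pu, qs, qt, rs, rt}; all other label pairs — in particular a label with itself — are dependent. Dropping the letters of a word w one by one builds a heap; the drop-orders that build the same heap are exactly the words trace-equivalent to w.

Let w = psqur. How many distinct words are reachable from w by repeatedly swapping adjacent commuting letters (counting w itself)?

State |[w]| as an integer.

piece 0:p — minimal
piece 1:s — minimal
piece 2:q — minimal
piece 3:u rests on {1:s, 2:q}
piece 4:r rests on {3:u}
minimal pieces: {0:p, 1:s, 2:q}
ways to finish when only these pieces remain (= sum over removing one remaining piece with nothing left below it):
  1 left: {0}→1  {4}→1
  2 left: {0,4}→2  {3,4}→1
  3 left: {0,3,4}→3  {1,3,4}→1  {2,3,4}→1
  placing 0:p first → 2 extensions
  placing 1:s first → 4 extensions
  placing 2:q first → 4 extensions
total linear extensions = 10

10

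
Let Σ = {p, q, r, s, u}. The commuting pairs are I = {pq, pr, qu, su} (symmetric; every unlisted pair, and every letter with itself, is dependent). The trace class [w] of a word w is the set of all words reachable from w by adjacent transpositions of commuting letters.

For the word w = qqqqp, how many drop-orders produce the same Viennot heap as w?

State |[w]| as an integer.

5

drop 0:q onto floor
drop 1:q onto {0:q}
drop 2:q onto {1:q}
drop 3:q onto {2:q}
drop 4:p onto floor
ground layer = {0:q, 4:p}
drop-orders for the pieces not yet dropped (sum over which currently-grounded one goes next):
  1 to go: {3} 1  {4} 1
  2 to go: {2,3} 1  {3,4} 2
  3 to go: {1,2,3} 1  {2,3,4} 3
  if 0:q drops first: 4 orders
  if 4:p drops first: 1 orders
heap linearizations: 5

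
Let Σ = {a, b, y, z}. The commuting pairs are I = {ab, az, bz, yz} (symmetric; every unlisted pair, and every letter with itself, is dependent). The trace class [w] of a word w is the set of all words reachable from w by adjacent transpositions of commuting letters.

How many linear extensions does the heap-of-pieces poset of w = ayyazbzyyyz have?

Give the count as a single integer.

330

0(a) covers ∅
1(y) covers 0:a
2(y) covers 1:y
3(a) covers 2:y
4(z) covers ∅
5(b) covers 2:y
6(z) covers 4:z
7(y) covers 3:a, 5:b
8(y) covers 7:y
9(y) covers 8:y
10(z) covers 6:z
floor of heap: 0:a, 4:z
completions by unplaced set U, small U first (add the entries for U minus each lowest piece of U):
  |U|=1: {9}:1  {10}:1
  |U|=2: {6,10}:1  {8,9}:1  {9,10}:2
  |U|=3: {4,6,10}:1  {6,9,10}:3  {7,8,9}:1  {8,9,10}:3
  |U|=4: {3,7,8,9}:1  {4,6,9,10}:4  {5,7,8,9}:1  {6,8,9,10}:6  {7,8,9,10}:4
  |U|=5: {3,5,7,8,9}:2  {3,7,8,9,10}:5  {4,6,8,9,10}:10  {5,7,8,9,10}:5  {6,7,8,9,10}:10
  |U|=6: {2,3,5,7,8,9}:2  {3,5,7,8,9,10}:12  {3,6,7,8,9,10}:15  {4,6,7,8,9,10}:20  {5,6,7,8,9,10}:15
  |U|=7: {1,2,3,5,7,8,9}:2  {2,3,5,7,8,9,10}:14  {3,4,6,7,8,9,10}:35  {3,5,6,7,8,9,10}:42  {4,5,6,7,8,9,10}:35
  |U|=8: {0,1,2,3,5,7,8,9}:2  {1,2,3,5,7,8,9,10}:16  {2,3,5,6,7,8,9,10}:56  {3,4,5,6,7,8,9,10}:112
  |U|=9: {0,1,2,3,5,7,8,9,10}:18  {1,2,3,5,6,7,8,9,10}:72  {2,3,4,5,6,7,8,9,10}:168
  start at 0(a): 240
  start at 4(z): 90
sum over floor = 330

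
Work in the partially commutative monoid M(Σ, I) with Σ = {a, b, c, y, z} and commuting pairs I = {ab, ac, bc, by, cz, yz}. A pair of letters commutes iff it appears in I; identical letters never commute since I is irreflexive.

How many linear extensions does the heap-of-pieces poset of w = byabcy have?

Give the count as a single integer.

30

drop 0:b onto floor
drop 1:y onto floor
drop 2:a onto {1:y}
drop 3:b onto {0:b}
drop 4:c onto {1:y}
drop 5:y onto {2:a, 4:c}
ground layer = {0:b, 1:y}
drop-orders for the pieces not yet dropped (sum over which currently-grounded one goes next):
  1 to go: {3} 1  {5} 1
  2 to go: {0,3} 1  {2,5} 1  {3,5} 2  {4,5} 1
  3 to go: {0,3,5} 3  {2,3,5} 3  {2,4,5} 2  {3,4,5} 3
  4 to go: {0,2,3,5} 6  {0,3,4,5} 6  {1,2,4,5} 2  {2,3,4,5} 8
  if 0:b drops first: 10 orders
  if 1:y drops first: 20 orders
heap linearizations: 30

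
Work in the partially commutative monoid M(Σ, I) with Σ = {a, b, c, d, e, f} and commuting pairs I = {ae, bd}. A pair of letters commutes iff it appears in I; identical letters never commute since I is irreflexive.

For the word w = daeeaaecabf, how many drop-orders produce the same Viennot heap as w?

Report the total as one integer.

20

piece 0:d — minimal
piece 1:a rests on {0:d}
piece 2:e rests on {0:d}
piece 3:e rests on {2:e}
piece 4:a rests on {1:a}
piece 5:a rests on {4:a}
piece 6:e rests on {3:e}
piece 7:c rests on {5:a, 6:e}
piece 8:a rests on {7:c}
piece 9:b rests on {8:a}
piece 10:f rests on {9:b}
minimal pieces: {0:d}
ways to finish when only these pieces remain (= sum over removing one remaining piece with nothing left below it):
  1 left: {10}→1
  2 left: {9,10}→1
  3 left: {8,9,10}→1
  4 left: {7,8,9,10}→1
  5 left: {5,7,8,9,10}→1  {6,7,8,9,10}→1
  6 left: {3,6,7,8,9,10}→1  {4,5,7,8,9,10}→1  {5,6,7,8,9,10}→2
  7 left: {1,4,5,7,8,9,10}→1  {2,3,6,7,8,9,10}→1  {3,5,6,7,8,9,10}→3  {4,5,6,7,8,9,10}→3
  8 left: {1,4,5,6,7,8,9,10}→4  {2,3,5,6,7,8,9,10}→4  {3,4,5,6,7,8,9,10}→6
  9 left: {1,3,4,5,6,7,8,9,10}→10  {2,3,4,5,6,7,8,9,10}→10
  placing 0:d first → 20 extensions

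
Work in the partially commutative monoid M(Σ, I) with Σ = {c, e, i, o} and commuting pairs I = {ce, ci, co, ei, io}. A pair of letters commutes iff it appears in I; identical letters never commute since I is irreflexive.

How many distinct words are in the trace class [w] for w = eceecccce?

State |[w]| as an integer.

piece 0:e — minimal
piece 1:c — minimal
piece 2:e rests on {0:e}
piece 3:e rests on {2:e}
piece 4:c rests on {1:c}
piece 5:c rests on {4:c}
piece 6:c rests on {5:c}
piece 7:c rests on {6:c}
piece 8:e rests on {3:e}
minimal pieces: {0:e, 1:c}
ways to finish when only these pieces remain (= sum over removing one remaining piece with nothing left below it):
  1 left: {7}→1  {8}→1
  2 left: {3,8}→1  {6,7}→1  {7,8}→2
  3 left: {2,3,8}→1  {3,7,8}→3  {5,6,7}→1  {6,7,8}→3
  4 left: {0,2,3,8}→1  {2,3,7,8}→4  {3,6,7,8}→6  {4,5,6,7}→1  {5,6,7,8}→4
  5 left: {0,2,3,7,8}→5  {1,4,5,6,7}→1  {2,3,6,7,8}→10  {3,5,6,7,8}→10  {4,5,6,7,8}→5
  6 left: {0,2,3,6,7,8}→15  {1,4,5,6,7,8}→6  {2,3,5,6,7,8}→20  {3,4,5,6,7,8}→15
  7 left: {0,2,3,5,6,7,8}→35  {1,3,4,5,6,7,8}→21  {2,3,4,5,6,7,8}→35
  placing 0:e first → 56 extensions
  placing 1:c first → 70 extensions
total linear extensions = 126

126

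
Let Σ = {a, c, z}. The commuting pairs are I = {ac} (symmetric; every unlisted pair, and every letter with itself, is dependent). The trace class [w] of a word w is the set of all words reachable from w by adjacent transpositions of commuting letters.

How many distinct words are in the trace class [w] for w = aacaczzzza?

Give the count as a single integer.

10

drop 0:a onto floor
drop 1:a onto {0:a}
drop 2:c onto floor
drop 3:a onto {1:a}
drop 4:c onto {2:c}
drop 5:z onto {3:a, 4:c}
drop 6:z onto {5:z}
drop 7:z onto {6:z}
drop 8:z onto {7:z}
drop 9:a onto {8:z}
ground layer = {0:a, 2:c}
drop-orders for the pieces not yet dropped (sum over which currently-grounded one goes next):
  1 to go: {9} 1
  2 to go: {8,9} 1
  3 to go: {7,8,9} 1
  4 to go: {6,7,8,9} 1
  5 to go: {5,6,7,8,9} 1
  6 to go: {3,5,6,7,8,9} 1  {4,5,6,7,8,9} 1
  7 to go: {1,3,5,6,7,8,9} 1  {2,4,5,6,7,8,9} 1  {3,4,5,6,7,8,9} 2
  8 to go: {0,1,3,5,6,7,8,9} 1  {1,3,4,5,6,7,8,9} 3  {2,3,4,5,6,7,8,9} 3
  if 0:a drops first: 6 orders
  if 2:c drops first: 4 orders
heap linearizations: 10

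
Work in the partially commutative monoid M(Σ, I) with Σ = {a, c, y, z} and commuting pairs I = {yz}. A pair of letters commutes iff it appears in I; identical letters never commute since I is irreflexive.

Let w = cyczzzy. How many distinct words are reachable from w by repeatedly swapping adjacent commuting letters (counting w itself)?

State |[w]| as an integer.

4

drop 0:c onto floor
drop 1:y onto {0:c}
drop 2:c onto {1:y}
drop 3:z onto {2:c}
drop 4:z onto {3:z}
drop 5:z onto {4:z}
drop 6:y onto {2:c}
ground layer = {0:c}
drop-orders for the pieces not yet dropped (sum over which currently-grounded one goes next):
  1 to go: {5} 1  {6} 1
  2 to go: {4,5} 1  {5,6} 2
  3 to go: {3,4,5} 1  {4,5,6} 3
  4 to go: {3,4,5,6} 4
  5 to go: {2,3,4,5,6} 4
  if 0:c drops first: 4 orders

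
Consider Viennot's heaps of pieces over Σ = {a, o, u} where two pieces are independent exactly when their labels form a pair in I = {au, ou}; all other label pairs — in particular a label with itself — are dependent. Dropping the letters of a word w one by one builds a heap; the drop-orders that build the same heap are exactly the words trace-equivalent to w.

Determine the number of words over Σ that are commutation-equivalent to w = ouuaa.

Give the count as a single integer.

#0=o has no predecessor
#1=u has no predecessor
#2=u depends on [1:u]
#3=a depends on [0:o]
#4=a depends on [3:a]
sources: [0:o, 1:u]
N(rest) = Σ N(rest − s) over sources s of rest; N(one piece) = 1:
  size 1 → [2]=1  [4]=1
  size 2 → [1,2]=1  [2,4]=2  [3,4]=1
  size 3 → [0,3,4]=1  [1,2,4]=3  [2,3,4]=3
  first=0(o) contributes 6
  first=1(u) contributes 4
|[w]| = 10

10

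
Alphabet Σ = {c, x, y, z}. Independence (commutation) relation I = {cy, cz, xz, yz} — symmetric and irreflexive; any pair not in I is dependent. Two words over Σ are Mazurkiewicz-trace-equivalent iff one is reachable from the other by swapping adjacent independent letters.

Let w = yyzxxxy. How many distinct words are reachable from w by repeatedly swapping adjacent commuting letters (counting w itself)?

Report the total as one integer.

7

#0=y has no predecessor
#1=y depends on [0:y]
#2=z has no predecessor
#3=x depends on [1:y]
#4=x depends on [3:x]
#5=x depends on [4:x]
#6=y depends on [5:x]
sources: [0:y, 2:z]
N(rest) = Σ N(rest − s) over sources s of rest; N(one piece) = 1:
  size 1 → [2]=1  [6]=1
  size 2 → [2,6]=2  [5,6]=1
  size 3 → [2,5,6]=3  [4,5,6]=1
  size 4 → [2,4,5,6]=4  [3,4,5,6]=1
  size 5 → [1,3,4,5,6]=1  [2,3,4,5,6]=5
  first=0(y) contributes 6
  first=2(z) contributes 1
|[w]| = 7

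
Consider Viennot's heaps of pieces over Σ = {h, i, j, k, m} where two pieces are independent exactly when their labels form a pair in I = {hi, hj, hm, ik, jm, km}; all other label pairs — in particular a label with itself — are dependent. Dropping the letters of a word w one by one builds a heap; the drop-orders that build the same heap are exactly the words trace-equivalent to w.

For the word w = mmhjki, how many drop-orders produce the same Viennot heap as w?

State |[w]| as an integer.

35

0(m) covers ∅
1(m) covers 0:m
2(h) covers ∅
3(j) covers ∅
4(k) covers 2:h, 3:j
5(i) covers 1:m, 3:j
floor of heap: 0:m, 2:h, 3:j
completions by unplaced set U, small U first (add the entries for U minus each lowest piece of U):
  |U|=1: {4}:1  {5}:1
  |U|=2: {1,5}:1  {2,4}:1  {4,5}:2
  |U|=3: {0,1,5}:1  {1,4,5}:3  {2,4,5}:3  {3,4,5}:2
  |U|=4: {0,1,4,5}:4  {1,2,4,5}:6  {1,3,4,5}:5  {2,3,4,5}:5
  start at 0(m): 16
  start at 2(h): 9
  start at 3(j): 10
sum over floor = 35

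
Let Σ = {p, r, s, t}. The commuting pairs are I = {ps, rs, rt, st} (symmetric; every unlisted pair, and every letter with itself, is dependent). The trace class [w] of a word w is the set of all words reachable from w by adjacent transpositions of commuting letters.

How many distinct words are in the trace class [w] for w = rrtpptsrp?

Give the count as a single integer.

54

piece 0:r — minimal
piece 1:r rests on {0:r}
piece 2:t — minimal
piece 3:p rests on {1:r, 2:t}
piece 4:p rests on {3:p}
piece 5:t rests on {4:p}
piece 6:s — minimal
piece 7:r rests on {4:p}
piece 8:p rests on {5:t, 7:r}
minimal pieces: {0:r, 2:t, 6:s}
ways to finish when only these pieces remain (= sum over removing one remaining piece with nothing left below it):
  1 left: {6}→1  {8}→1
  2 left: {5,8}→1  {6,8}→2  {7,8}→1
  3 left: {5,6,8}→3  {5,7,8}→2  {6,7,8}→3
  4 left: {4,5,7,8}→2  {5,6,7,8}→8
  5 left: {3,4,5,7,8}→2  {4,5,6,7,8}→10
  6 left: {1,3,4,5,7,8}→2  {2,3,4,5,7,8}→2  {3,4,5,6,7,8}→12
  7 left: {0,1,3,4,5,7,8}→2  {1,2,3,4,5,7,8}→4  {1,3,4,5,6,7,8}→14  {2,3,4,5,6,7,8}→14
  placing 0:r first → 32 extensions
  placing 2:t first → 16 extensions
  placing 6:s first → 6 extensions
total linear extensions = 54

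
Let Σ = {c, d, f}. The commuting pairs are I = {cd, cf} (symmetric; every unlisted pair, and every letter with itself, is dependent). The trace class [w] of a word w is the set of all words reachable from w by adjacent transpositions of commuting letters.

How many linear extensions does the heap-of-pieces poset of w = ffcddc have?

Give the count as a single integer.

15

0(f) covers ∅
1(f) covers 0:f
2(c) covers ∅
3(d) covers 1:f
4(d) covers 3:d
5(c) covers 2:c
floor of heap: 0:f, 2:c
completions by unplaced set U, small U first (add the entries for U minus each lowest piece of U):
  |U|=1: {4}:1  {5}:1
  |U|=2: {2,5}:1  {3,4}:1  {4,5}:2
  |U|=3: {1,3,4}:1  {2,4,5}:3  {3,4,5}:3
  |U|=4: {0,1,3,4}:1  {1,3,4,5}:4  {2,3,4,5}:6
  start at 0(f): 10
  start at 2(c): 5
sum over floor = 15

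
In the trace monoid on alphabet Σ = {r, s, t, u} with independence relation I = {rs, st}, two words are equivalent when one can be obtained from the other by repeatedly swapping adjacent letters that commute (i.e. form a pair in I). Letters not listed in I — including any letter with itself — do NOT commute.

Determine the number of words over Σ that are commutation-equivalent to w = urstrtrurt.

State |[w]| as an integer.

6

0(u) covers ∅
1(r) covers 0:u
2(s) covers 0:u
3(t) covers 1:r
4(r) covers 3:t
5(t) covers 4:r
6(r) covers 5:t
7(u) covers 2:s, 6:r
8(r) covers 7:u
9(t) covers 8:r
floor of heap: 0:u
completions by unplaced set U, small U first (add the entries for U minus each lowest piece of U):
  |U|=1: {9}:1
  |U|=2: {8,9}:1
  |U|=3: {7,8,9}:1
  |U|=4: {2,7,8,9}:1  {6,7,8,9}:1
  |U|=5: {2,6,7,8,9}:2  {5,6,7,8,9}:1
  |U|=6: {2,5,6,7,8,9}:3  {4,5,6,7,8,9}:1
  |U|=7: {2,4,5,6,7,8,9}:4  {3,4,5,6,7,8,9}:1
  |U|=8: {1,3,4,5,6,7,8,9}:1  {2,3,4,5,6,7,8,9}:5
  start at 0(u): 6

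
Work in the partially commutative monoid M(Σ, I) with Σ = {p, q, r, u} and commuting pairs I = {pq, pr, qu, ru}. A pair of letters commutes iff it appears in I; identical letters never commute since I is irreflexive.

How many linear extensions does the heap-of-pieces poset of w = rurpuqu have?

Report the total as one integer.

35

#0=r has no predecessor
#1=u has no predecessor
#2=r depends on [0:r]
#3=p depends on [1:u]
#4=u depends on [3:p]
#5=q depends on [2:r]
#6=u depends on [4:u]
sources: [0:r, 1:u]
N(rest) = Σ N(rest − s) over sources s of rest; N(one piece) = 1:
  size 1 → [5]=1  [6]=1
  size 2 → [2,5]=1  [4,6]=1  [5,6]=2
  size 3 → [0,2,5]=1  [2,5,6]=3  [3,4,6]=1  [4,5,6]=3
  size 4 → [0,2,5,6]=4  [1,3,4,6]=1  [2,4,5,6]=6  [3,4,5,6]=4
  size 5 → [0,2,4,5,6]=10  [1,3,4,5,6]=5  [2,3,4,5,6]=10
  first=0(r) contributes 15
  first=1(u) contributes 20
|[w]| = 35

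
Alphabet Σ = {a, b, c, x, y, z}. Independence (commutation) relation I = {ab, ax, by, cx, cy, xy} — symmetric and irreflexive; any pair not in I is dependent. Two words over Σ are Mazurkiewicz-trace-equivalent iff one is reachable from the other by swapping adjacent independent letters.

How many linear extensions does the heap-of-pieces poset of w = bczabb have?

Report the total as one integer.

piece 0:b — minimal
piece 1:c rests on {0:b}
piece 2:z rests on {1:c}
piece 3:a rests on {2:z}
piece 4:b rests on {2:z}
piece 5:b rests on {4:b}
minimal pieces: {0:b}
ways to finish when only these pieces remain (= sum over removing one remaining piece with nothing left below it):
  1 left: {3}→1  {5}→1
  2 left: {3,5}→2  {4,5}→1
  3 left: {3,4,5}→3
  4 left: {2,3,4,5}→3
  placing 0:b first → 3 extensions

3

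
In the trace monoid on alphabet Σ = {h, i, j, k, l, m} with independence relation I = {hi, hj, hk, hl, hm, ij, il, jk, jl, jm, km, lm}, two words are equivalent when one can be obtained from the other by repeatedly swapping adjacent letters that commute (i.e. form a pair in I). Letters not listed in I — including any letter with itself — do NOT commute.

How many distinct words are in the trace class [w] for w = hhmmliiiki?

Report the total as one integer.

piece 0:h — minimal
piece 1:h rests on {0:h}
piece 2:m — minimal
piece 3:m rests on {2:m}
piece 4:l — minimal
piece 5:i rests on {3:m}
piece 6:i rests on {5:i}
piece 7:i rests on {6:i}
piece 8:k rests on {4:l, 7:i}
piece 9:i rests on {8:k}
minimal pieces: {0:h, 2:m, 4:l}
ways to finish when only these pieces remain (= sum over removing one remaining piece with nothing left below it):
  1 left: {1}→1  {9}→1
  2 left: {0,1}→1  {1,9}→2  {8,9}→1
  3 left: {0,1,9}→3  {1,8,9}→3  {4,8,9}→1  {7,8,9}→1
  4 left: {0,1,8,9}→6  {1,4,8,9}→4  {1,7,8,9}→4  {4,7,8,9}→2  {6,7,8,9}→1
  5 left: {0,1,4,8,9}→10  {0,1,7,8,9}→10  {1,4,7,8,9}→10  {1,6,7,8,9}→5  {4,6,7,8,9}→3  {5,6,7,8,9}→1
  6 left: {0,1,4,7,8,9}→30  {0,1,6,7,8,9}→15  {1,4,6,7,8,9}→18  {1,5,6,7,8,9}→6  {3,5,6,7,8,9}→1  {4,5,6,7,8,9}→4
  7 left: {0,1,4,6,7,8,9}→63  {0,1,5,6,7,8,9}→21  {1,3,5,6,7,8,9}→7  {1,4,5,6,7,8,9}→28  {2,3,5,6,7,8,9}→1  {3,4,5,6,7,8,9}→5
  8 left: {0,1,3,5,6,7,8,9}→28  {0,1,4,5,6,7,8,9}→112  {1,2,3,5,6,7,8,9}→8  {1,3,4,5,6,7,8,9}→40  {2,3,4,5,6,7,8,9}→6
  placing 0:h first → 54 extensions
  placing 2:m first → 180 extensions
  placing 4:l first → 36 extensions
total linear extensions = 270

270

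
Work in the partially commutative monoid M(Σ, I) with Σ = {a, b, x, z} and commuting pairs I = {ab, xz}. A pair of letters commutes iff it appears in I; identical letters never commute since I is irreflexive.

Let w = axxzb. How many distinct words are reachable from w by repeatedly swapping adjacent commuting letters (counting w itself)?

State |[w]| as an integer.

piece 0:a — minimal
piece 1:x rests on {0:a}
piece 2:x rests on {1:x}
piece 3:z rests on {0:a}
piece 4:b rests on {2:x, 3:z}
minimal pieces: {0:a}
ways to finish when only these pieces remain (= sum over removing one remaining piece with nothing left below it):
  1 left: {4}→1
  2 left: {2,4}→1  {3,4}→1
  3 left: {1,2,4}→1  {2,3,4}→2
  placing 0:a first → 3 extensions

3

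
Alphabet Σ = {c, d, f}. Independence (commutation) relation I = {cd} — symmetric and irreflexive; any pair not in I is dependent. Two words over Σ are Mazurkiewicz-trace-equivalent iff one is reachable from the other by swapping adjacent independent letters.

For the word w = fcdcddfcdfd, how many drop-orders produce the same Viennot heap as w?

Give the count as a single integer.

piece 0:f — minimal
piece 1:c rests on {0:f}
piece 2:d rests on {0:f}
piece 3:c rests on {1:c}
piece 4:d rests on {2:d}
piece 5:d rests on {4:d}
piece 6:f rests on {3:c, 5:d}
piece 7:c rests on {6:f}
piece 8:d rests on {6:f}
piece 9:f rests on {7:c, 8:d}
piece 10:d rests on {9:f}
minimal pieces: {0:f}
ways to finish when only these pieces remain (= sum over removing one remaining piece with nothing left below it):
  1 left: {10}→1
  2 left: {9,10}→1
  3 left: {7,9,10}→1  {8,9,10}→1
  4 left: {7,8,9,10}→2
  5 left: {6,7,8,9,10}→2
  6 left: {3,6,7,8,9,10}→2  {5,6,7,8,9,10}→2
  7 left: {1,3,6,7,8,9,10}→2  {3,5,6,7,8,9,10}→4  {4,5,6,7,8,9,10}→2
  8 left: {1,3,5,6,7,8,9,10}→6  {2,4,5,6,7,8,9,10}→2  {3,4,5,6,7,8,9,10}→6
  9 left: {1,3,4,5,6,7,8,9,10}→12  {2,3,4,5,6,7,8,9,10}→8
  placing 0:f first → 20 extensions

20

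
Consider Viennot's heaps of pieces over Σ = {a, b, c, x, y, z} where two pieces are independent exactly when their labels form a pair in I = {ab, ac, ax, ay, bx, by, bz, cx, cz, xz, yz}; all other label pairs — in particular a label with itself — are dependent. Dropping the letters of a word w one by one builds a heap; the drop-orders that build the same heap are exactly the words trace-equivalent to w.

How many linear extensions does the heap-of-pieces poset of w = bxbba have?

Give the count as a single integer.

20

drop 0:b onto floor
drop 1:x onto floor
drop 2:b onto {0:b}
drop 3:b onto {2:b}
drop 4:a onto floor
ground layer = {0:b, 1:x, 4:a}
drop-orders for the pieces not yet dropped (sum over which currently-grounded one goes next):
  1 to go: {1} 1  {3} 1  {4} 1
  2 to go: {1,3} 2  {1,4} 2  {2,3} 1  {3,4} 2
  3 to go: {0,2,3} 1  {1,2,3} 3  {1,3,4} 6  {2,3,4} 3
  if 0:b drops first: 12 orders
  if 1:x drops first: 4 orders
  if 4:a drops first: 4 orders
heap linearizations: 20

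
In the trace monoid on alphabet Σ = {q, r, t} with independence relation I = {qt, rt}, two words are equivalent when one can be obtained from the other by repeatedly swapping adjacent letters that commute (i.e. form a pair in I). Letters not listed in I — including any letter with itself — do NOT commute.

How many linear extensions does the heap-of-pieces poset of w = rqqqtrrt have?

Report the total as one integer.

0(r) covers ∅
1(q) covers 0:r
2(q) covers 1:q
3(q) covers 2:q
4(t) covers ∅
5(r) covers 3:q
6(r) covers 5:r
7(t) covers 4:t
floor of heap: 0:r, 4:t
completions by unplaced set U, small U first (add the entries for U minus each lowest piece of U):
  |U|=1: {6}:1  {7}:1
  |U|=2: {4,7}:1  {5,6}:1  {6,7}:2
  |U|=3: {3,5,6}:1  {4,6,7}:3  {5,6,7}:3
  |U|=4: {2,3,5,6}:1  {3,5,6,7}:4  {4,5,6,7}:6
  |U|=5: {1,2,3,5,6}:1  {2,3,5,6,7}:5  {3,4,5,6,7}:10
  |U|=6: {0,1,2,3,5,6}:1  {1,2,3,5,6,7}:6  {2,3,4,5,6,7}:15
  start at 0(r): 21
  start at 4(t): 7
sum over floor = 28

28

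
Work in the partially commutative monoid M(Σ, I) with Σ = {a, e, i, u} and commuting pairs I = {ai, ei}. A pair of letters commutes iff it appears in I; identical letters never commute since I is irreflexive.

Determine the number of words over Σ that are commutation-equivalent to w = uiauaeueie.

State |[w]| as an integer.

6

drop 0:u onto floor
drop 1:i onto {0:u}
drop 2:a onto {0:u}
drop 3:u onto {1:i, 2:a}
drop 4:a onto {3:u}
drop 5:e onto {4:a}
drop 6:u onto {5:e}
drop 7:e onto {6:u}
drop 8:i onto {6:u}
drop 9:e onto {7:e}
ground layer = {0:u}
drop-orders for the pieces not yet dropped (sum over which currently-grounded one goes next):
  1 to go: {8} 1  {9} 1
  2 to go: {7,9} 1  {8,9} 2
  3 to go: {7,8,9} 3
  4 to go: {6,7,8,9} 3
  5 to go: {5,6,7,8,9} 3
  6 to go: {4,5,6,7,8,9} 3
  7 to go: {3,4,5,6,7,8,9} 3
  8 to go: {1,3,4,5,6,7,8,9} 3  {2,3,4,5,6,7,8,9} 3
  if 0:u drops first: 6 orders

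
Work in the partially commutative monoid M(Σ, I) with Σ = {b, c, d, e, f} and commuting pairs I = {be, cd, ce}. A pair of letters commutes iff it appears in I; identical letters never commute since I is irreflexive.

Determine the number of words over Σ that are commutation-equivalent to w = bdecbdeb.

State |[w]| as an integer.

10

piece 0:b — minimal
piece 1:d rests on {0:b}
piece 2:e rests on {1:d}
piece 3:c rests on {0:b}
piece 4:b rests on {1:d, 3:c}
piece 5:d rests on {2:e, 4:b}
piece 6:e rests on {5:d}
piece 7:b rests on {5:d}
minimal pieces: {0:b}
ways to finish when only these pieces remain (= sum over removing one remaining piece with nothing left below it):
  1 left: {6}→1  {7}→1
  2 left: {6,7}→2
  3 left: {5,6,7}→2
  4 left: {2,5,6,7}→2  {4,5,6,7}→2
  5 left: {2,4,5,6,7}→4  {3,4,5,6,7}→2
  6 left: {1,2,4,5,6,7}→4  {2,3,4,5,6,7}→6
  placing 0:b first → 10 extensions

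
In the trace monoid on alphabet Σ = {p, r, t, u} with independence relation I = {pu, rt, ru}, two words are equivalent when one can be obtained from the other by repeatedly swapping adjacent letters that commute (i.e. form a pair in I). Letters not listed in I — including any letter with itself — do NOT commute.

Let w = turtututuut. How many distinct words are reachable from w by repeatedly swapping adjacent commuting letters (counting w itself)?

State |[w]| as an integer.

drop 0:t onto floor
drop 1:u onto {0:t}
drop 2:r onto floor
drop 3:t onto {1:u}
drop 4:u onto {3:t}
drop 5:t onto {4:u}
drop 6:u onto {5:t}
drop 7:t onto {6:u}
drop 8:u onto {7:t}
drop 9:u onto {8:u}
drop 10:t onto {9:u}
ground layer = {0:t, 2:r}
drop-orders for the pieces not yet dropped (sum over which currently-grounded one goes next):
  1 to go: {2} 1  {10} 1
  2 to go: {2,10} 2  {9,10} 1
  3 to go: {2,9,10} 3  {8,9,10} 1
  4 to go: {2,8,9,10} 4  {7,8,9,10} 1
  5 to go: {2,7,8,9,10} 5  {6,7,8,9,10} 1
  6 to go: {2,6,7,8,9,10} 6  {5,6,7,8,9,10} 1
  7 to go: {2,5,6,7,8,9,10} 7  {4,5,6,7,8,9,10} 1
  8 to go: {2,4,5,6,7,8,9,10} 8  {3,4,5,6,7,8,9,10} 1
  9 to go: {1,3,4,5,6,7,8,9,10} 1  {2,3,4,5,6,7,8,9,10} 9
  if 0:t drops first: 10 orders
  if 2:r drops first: 1 orders
heap linearizations: 11

11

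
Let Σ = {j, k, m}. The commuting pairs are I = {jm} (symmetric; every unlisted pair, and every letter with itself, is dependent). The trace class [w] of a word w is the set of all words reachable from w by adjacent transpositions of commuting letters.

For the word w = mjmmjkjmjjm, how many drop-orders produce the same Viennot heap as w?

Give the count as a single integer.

piece 0:m — minimal
piece 1:j — minimal
piece 2:m rests on {0:m}
piece 3:m rests on {2:m}
piece 4:j rests on {1:j}
piece 5:k rests on {3:m, 4:j}
piece 6:j rests on {5:k}
piece 7:m rests on {5:k}
piece 8:j rests on {6:j}
piece 9:j rests on {8:j}
piece 10:m rests on {7:m}
minimal pieces: {0:m, 1:j}
ways to finish when only these pieces remain (= sum over removing one remaining piece with nothing left below it):
  1 left: {9}→1  {10}→1
  2 left: {7,10}→1  {8,9}→1  {9,10}→2
  3 left: {6,8,9}→1  {7,9,10}→3  {8,9,10}→3
  4 left: {6,8,9,10}→4  {7,8,9,10}→6
  5 left: {6,7,8,9,10}→10
  6 left: {5,6,7,8,9,10}→10
  7 left: {3,5,6,7,8,9,10}→10  {4,5,6,7,8,9,10}→10
  8 left: {1,4,5,6,7,8,9,10}→10  {2,3,5,6,7,8,9,10}→10  {3,4,5,6,7,8,9,10}→20
  9 left: {0,2,3,5,6,7,8,9,10}→10  {1,3,4,5,6,7,8,9,10}→30  {2,3,4,5,6,7,8,9,10}→30
  placing 0:m first → 60 extensions
  placing 1:j first → 40 extensions
total linear extensions = 100

100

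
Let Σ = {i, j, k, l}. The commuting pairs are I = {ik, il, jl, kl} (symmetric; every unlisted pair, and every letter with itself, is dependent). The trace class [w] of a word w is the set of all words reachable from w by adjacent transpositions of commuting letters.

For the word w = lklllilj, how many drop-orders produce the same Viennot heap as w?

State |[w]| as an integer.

#0=l has no predecessor
#1=k has no predecessor
#2=l depends on [0:l]
#3=l depends on [2:l]
#4=l depends on [3:l]
#5=i has no predecessor
#6=l depends on [4:l]
#7=j depends on [1:k, 5:i]
sources: [0:l, 1:k, 5:i]
N(rest) = Σ N(rest − s) over sources s of rest; N(one piece) = 1:
  size 1 → [6]=1  [7]=1
  size 2 → [1,7]=1  [4,6]=1  [5,7]=1  [6,7]=2
  size 3 → [1,5,7]=2  [1,6,7]=3  [3,4,6]=1  [4,6,7]=3  [5,6,7]=3
  size 4 → [1,4,6,7]=6  [1,5,6,7]=8  [2,3,4,6]=1  [3,4,6,7]=4  [4,5,6,7]=6
  size 5 → [0,2,3,4,6]=1  [1,3,4,6,7]=10  [1,4,5,6,7]=20  [2,3,4,6,7]=5  [3,4,5,6,7]=10
  size 6 → [0,2,3,4,6,7]=6  [1,2,3,4,6,7]=15  [1,3,4,5,6,7]=40  [2,3,4,5,6,7]=15
  first=0(l) contributes 70
  first=1(k) contributes 21
  first=5(i) contributes 21
|[w]| = 112

112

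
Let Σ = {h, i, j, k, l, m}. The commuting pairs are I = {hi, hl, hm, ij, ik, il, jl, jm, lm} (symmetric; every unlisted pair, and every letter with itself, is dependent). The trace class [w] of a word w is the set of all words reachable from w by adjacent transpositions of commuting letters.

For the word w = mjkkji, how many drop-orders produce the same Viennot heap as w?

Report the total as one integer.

9

drop 0:m onto floor
drop 1:j onto floor
drop 2:k onto {0:m, 1:j}
drop 3:k onto {2:k}
drop 4:j onto {3:k}
drop 5:i onto {0:m}
ground layer = {0:m, 1:j}
drop-orders for the pieces not yet dropped (sum over which currently-grounded one goes next):
  1 to go: {4} 1  {5} 1
  2 to go: {3,4} 1  {4,5} 2
  3 to go: {2,3,4} 1  {3,4,5} 3
  4 to go: {1,2,3,4} 1  {2,3,4,5} 4
  if 0:m drops first: 5 orders
  if 1:j drops first: 4 orders
heap linearizations: 9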